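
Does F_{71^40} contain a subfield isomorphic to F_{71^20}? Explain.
Yes: F_{71^20} is a subfield of F_{71^40}

F_{p^m} embeds in F_{p^n} iff m | n (since F_{p^n} is the splitting field of x^(p^n) - x, and F_{p^m} ⊂ F_{p^n} forces p^n to be a power of p^m, i.e. m | n; conversely if m | n then every root of x^(p^m) - x is a root of x^(p^n) - x). Here 20 | 40 (since 40 = 2·20), so F_{71^20} is a subfield of F_{71^40}, and [F_{71^40} : F_{71^20}] = 40/20 = 2.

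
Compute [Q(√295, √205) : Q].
[Q(√295, √205) : Q] = 4

[Q(√295):Q] = 2 (min poly x^2 - 295, irreducible since 295 is squarefree > 1). For the top step, suppose √205 ∈ Q(√295), say √205 = c + d√295 with c, d ∈ Q. Squaring: 205 = c^2 + 295d^2 + 2cd√295. Since √295 ∉ Q this forces 2cd = 0. If d = 0 then √205 = c ∈ Q, contradicting 205 squarefree > 1. If c = 0 then 205 = 295d^2, so 295·205 = (295d)^2 is a perfect square in Q — but 295·205 = 60475 is not a perfect square (since 295 and 205 are distinct squarefree integers). Contradiction. Hence √205 ∉ Q(√295), so x^2 - 205 stays irreducible over Q(√295) and [Q(√295, √205) : Q(√295)] = 2. By the tower law, [Q(√295, √205) : Q] = 2 · 2 = 4.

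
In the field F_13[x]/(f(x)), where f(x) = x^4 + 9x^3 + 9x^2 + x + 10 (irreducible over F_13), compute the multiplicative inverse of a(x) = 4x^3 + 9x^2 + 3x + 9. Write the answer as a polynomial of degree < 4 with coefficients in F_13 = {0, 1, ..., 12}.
a(x)^(-1) ≡ 12x^3 + 10x^2 + 7 (mod f(x))

Since f is irreducible over F_13, F_13[x]/(f) is a field and a(x) ≠ 0 has an inverse. Apply the extended Euclidean algorithm to f(x) and a(x) in F_13[x]: f(x) = (10x + 9)·a(x) + (2x^2 + x + 7);  a(x) = (2x + 10)·(2x^2 + x + 7) + (5x + 4);  (2x^2 + x + 7) = (3x + 3)·(5x + 4) + (8). The last nonzero remainder is the constant 8 = gcd(f, a) in F_13. Back-substituting through the division chain expresses 8 = s(x)·a(x) + t(x)·f(x) with s(x) ≡ 5x^3 + 2x^2 + 4 (mod f), so (5x^3 + 2x^2 + 4)·a(x) ≡ 8 (mod f). Multiplying by 8^(-1) ≡ 5 in F_13 gives a(x)^(-1) ≡ 5·(5x^3 + 2x^2 + 4) ≡ 12x^3 + 10x^2 + 7 (mod f). Check: (4x^3 + 9x^2 + 3x + 9)·(12x^3 + 10x^2 + 7) = 9x^6 + 5x^5 + 9x^4 + 10x^3 + 10x^2 + 8x + 11 ≡ 1 (mod x^4 + 9x^3 + 9x^2 + x + 10).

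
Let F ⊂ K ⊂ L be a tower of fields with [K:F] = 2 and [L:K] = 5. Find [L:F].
[L:F] = 10

The tower law says that for any tower of field extensions F ⊂ K ⊂ L with finite degrees, [L:F] = [L:K] · [K:F]. Here this gives [L:F] = 5 · 2 = 10.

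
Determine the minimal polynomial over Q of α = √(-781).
m_α(x) = x^2 + 781

α satisfies α^2 + 781 = 0, so x^2 + 781 annihilates α. Since d = -781 is squarefree and ≠ 1, it is not a perfect square in Q, so x^2 + 781 has no rational root and is therefore irreducible over Q (a degree-2 polynomial over a field is irreducible iff it has no root). Hence m_α(x) = x^2 + 781.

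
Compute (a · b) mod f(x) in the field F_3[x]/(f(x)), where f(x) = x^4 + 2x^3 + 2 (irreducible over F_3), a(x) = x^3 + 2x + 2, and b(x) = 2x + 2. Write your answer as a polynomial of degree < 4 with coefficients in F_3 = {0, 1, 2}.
a · b ≡ x^3 + x^2 + 2x (mod f(x))

Multiply in F_3[x]: a(x)·b(x) = (x^3 + 2x + 2)·(2x + 2) = 2x^4 + 2x^3 + x^2 + 2x + 1. This has degree ≥ 4, so divide by f(x) over F_3: 2x^4 + 2x^3 + x^2 + 2x + 1 = (2)·(x^4 + 2x^3 + 2) + (x^3 + x^2 + 2x). Hence a·b ≡ x^3 + x^2 + 2x (mod f). (F_3[x]/(f) is a field with 3^4 = 81 elements since f is irreducible of degree 4.)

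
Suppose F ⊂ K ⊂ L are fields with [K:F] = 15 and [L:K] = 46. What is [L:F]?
[L:F] = 690

The tower law says that for any tower of field extensions F ⊂ K ⊂ L with finite degrees, [L:F] = [L:K] · [K:F]. Here this gives [L:F] = 46 · 15 = 690.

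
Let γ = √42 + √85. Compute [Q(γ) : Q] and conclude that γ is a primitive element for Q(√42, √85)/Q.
[Q(γ) : Q] = 4 (equivalently, Q(γ) = Q(√42, √85))

Obviously Q(γ) ⊆ Q(√42, √85), and [Q(√42, √85):Q] = 4 (since 42, 85 are distinct squarefree integers > 1 with 3570 not a perfect square). To show equality we compute the minimal polynomial of γ. From γ = √42 + √85: γ^2 = 42 + 2√(3570) + 85 = 127 + 2√(3570), so γ^2 - 127 = 2√(3570); squaring, (γ^2 - 127)^2 = 4·3570, i.e. γ^4 - 254γ^2 + 16129 - 14280 = 0, i.e. γ^4 - 254γ^2 + 1849 = 0. So γ is a root of x^4 - 254x^2 + 1849. This polynomial is irreducible over Q: it has no rational root (each ±√42 ± √85 is irrational), and any factorization into two quadratics over Q would force √(3570) ∈ Q (pairing opposite roots) or √42, √85 ∈ Q (other pairings), all impossible. Hence [Q(γ):Q] = 4 = [Q(√42, √85):Q], so Q(γ) = Q(√42, √85).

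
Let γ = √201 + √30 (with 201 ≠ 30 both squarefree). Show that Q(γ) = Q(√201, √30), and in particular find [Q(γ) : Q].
[Q(γ) : Q] = 4 (equivalently, Q(γ) = Q(√201, √30))

Obviously Q(γ) ⊆ Q(√201, √30), and [Q(√201, √30):Q] = 4 (since 201, 30 are distinct squarefree integers > 1 with 6030 not a perfect square). To show equality we compute the minimal polynomial of γ. From γ = √201 + √30: γ^2 = 201 + 2√(6030) + 30 = 231 + 2√(6030), so γ^2 - 231 = 2√(6030); squaring, (γ^2 - 231)^2 = 4·6030, i.e. γ^4 - 462γ^2 + 53361 - 24120 = 0, i.e. γ^4 - 462γ^2 + 29241 = 0. So γ is a root of x^4 - 462x^2 + 29241. This polynomial is irreducible over Q: it has no rational root (each ±√201 ± √30 is irrational), and any factorization into two quadratics over Q would force √(6030) ∈ Q (pairing opposite roots) or √201, √30 ∈ Q (other pairings), all impossible. Hence [Q(γ):Q] = 4 = [Q(√201, √30):Q], so Q(γ) = Q(√201, √30).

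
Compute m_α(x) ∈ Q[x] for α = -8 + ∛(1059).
m_α(x) = x^3 + 24x^2 + 192x - 547

Set β = α + 8 = ∛(1059), so β^3 = 1059. Then (α + 8)^3 - 1059 = 0, i.e. α is a root of g(x) = (x + 8)^3 - 1059 = x^3 + 24x^2 + 192x - 547. Since g(x) = h(x + 8) where h(x) = x^3 - 1059, and h is irreducible over Q (because 1059 is not a perfect cube, so h has no rational root, and a monic cubic with no rational root is irreducible), g is also irreducible (irreducibility is preserved under the substitution x → x + 8). Hence m_α(x) = x^3 + 24x^2 + 192x - 547.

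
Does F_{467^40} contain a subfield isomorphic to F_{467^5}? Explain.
Yes: F_{467^5} is a subfield of F_{467^40}

F_{p^m} embeds in F_{p^n} iff m | n (since F_{p^n} is the splitting field of x^(p^n) - x, and F_{p^m} ⊂ F_{p^n} forces p^n to be a power of p^m, i.e. m | n; conversely if m | n then every root of x^(p^m) - x is a root of x^(p^n) - x). Here 5 | 40 (since 40 = 8·5), so F_{467^5} is a subfield of F_{467^40}, and [F_{467^40} : F_{467^5}] = 40/5 = 8.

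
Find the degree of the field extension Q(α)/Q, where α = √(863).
[Q(α):Q] = 2

[Q(α):Q] equals the degree of the minimal polynomial of α. Here α^2 = 863 and x^2 - 863 is irreducible (d = 863 is squarefree, ≠ 1, hence not a square), so deg(m_α) = 2. Thus [Q(α):Q] = 2.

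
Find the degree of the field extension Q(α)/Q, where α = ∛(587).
[Q(α):Q] = 3

The minimal polynomial of α is x^3 - 587, irreducible over Q since 587 is not a perfect cube (so x^3 - 587 has no rational root). Hence [Q(α):Q] = deg(m_α) = 3.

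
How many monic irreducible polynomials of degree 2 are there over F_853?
There are 363378 monic irreducible polynomials of degree 2 over F_853

Each element of F_{853^2} that lies in no proper subfield is a root of exactly one monic irreducible of degree 2 over F_853, and each such polynomial has 2 distinct roots in F_{853^2}. By Möbius inversion the count is N_853(2) = (1/2) Σ_{d|2} μ(2/d) · 853^d = (1/2)(μ(2)·853^1 + μ(1)·853^2) = 726756/2 = 363378.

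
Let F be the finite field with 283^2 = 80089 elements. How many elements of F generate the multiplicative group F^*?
There are φ(80088) = 25760 primitive elements

F_q^* is cyclic of order q - 1 = 80088. A cyclic group of order m has exactly φ(m) generators. Here m = 80088 = 2^3 · 3 · 47 · 71, so the number of primitive elements is φ(80088) = 25760.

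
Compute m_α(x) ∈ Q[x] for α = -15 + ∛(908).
m_α(x) = x^3 + 45x^2 + 675x + 2467

Set β = α + 15 = ∛(908), so β^3 = 908. Then (α + 15)^3 - 908 = 0, i.e. α is a root of g(x) = (x + 15)^3 - 908 = x^3 + 45x^2 + 675x + 2467. Since g(x) = h(x + 15) where h(x) = x^3 - 908, and h is irreducible over Q (because 908 is not a perfect cube, so h has no rational root, and a monic cubic with no rational root is irreducible), g is also irreducible (irreducibility is preserved under the substitution x → x + 15). Hence m_α(x) = x^3 + 45x^2 + 675x + 2467.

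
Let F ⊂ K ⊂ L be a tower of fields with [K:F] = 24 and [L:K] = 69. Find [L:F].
[L:F] = 1656

The tower law says that for any tower of field extensions F ⊂ K ⊂ L with finite degrees, [L:F] = [L:K] · [K:F]. Here this gives [L:F] = 69 · 24 = 1656.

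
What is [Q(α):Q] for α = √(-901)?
[Q(α):Q] = 2

[Q(α):Q] equals the degree of the minimal polynomial of α. Here α^2 = -901 and x^2 + 901 is irreducible (d = -901 is squarefree, ≠ 1, hence not a square), so deg(m_α) = 2. Thus [Q(α):Q] = 2.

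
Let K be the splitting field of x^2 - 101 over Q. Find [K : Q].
[K : Q] = 2

f(x) = x^2 - 101 factors as (x - √101)(x + √101). The splitting field is K = Q(√101). Since 101 is squarefree and > 1, it is not a perfect square, so x^2 - 101 is irreducible over Q and [Q(√101) : Q] = 2. Hence [K : Q] = 2.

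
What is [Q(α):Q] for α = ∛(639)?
[Q(α):Q] = 3

The minimal polynomial of α is x^3 - 639, irreducible over Q since 639 is not a perfect cube (so x^3 - 639 has no rational root). Hence [Q(α):Q] = deg(m_α) = 3.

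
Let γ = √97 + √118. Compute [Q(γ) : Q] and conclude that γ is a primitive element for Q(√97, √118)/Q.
[Q(γ) : Q] = 4 (equivalently, Q(γ) = Q(√97, √118))

Obviously Q(γ) ⊆ Q(√97, √118), and [Q(√97, √118):Q] = 4 (since 97, 118 are distinct squarefree integers > 1 with 11446 not a perfect square). To show equality we compute the minimal polynomial of γ. From γ = √97 + √118: γ^2 = 97 + 2√(11446) + 118 = 215 + 2√(11446), so γ^2 - 215 = 2√(11446); squaring, (γ^2 - 215)^2 = 4·11446, i.e. γ^4 - 430γ^2 + 46225 - 45784 = 0, i.e. γ^4 - 430γ^2 + 441 = 0. So γ is a root of x^4 - 430x^2 + 441. This polynomial is irreducible over Q: it has no rational root (each ±√97 ± √118 is irrational), and any factorization into two quadratics over Q would force √(11446) ∈ Q (pairing opposite roots) or √97, √118 ∈ Q (other pairings), all impossible. Hence [Q(γ):Q] = 4 = [Q(√97, √118):Q], so Q(γ) = Q(√97, √118).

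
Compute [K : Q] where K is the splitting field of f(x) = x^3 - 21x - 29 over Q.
[K : Q] = 6

By the rational root test, any rational root of the monic integer polynomial f(x) = x^3 - 21x - 29 must be an integer dividing the constant term -29, i.e. one of ±{1, 29}. Evaluating: f(1) = -49, f(-1) = -9, f(29) = 23751, f(-29) = -23809; none is 0, so f has no rational root and is therefore irreducible over Q (a cubic with no linear factor over a field is irreducible). For an irreducible cubic, the Galois group is A_3 or S_3 according as the discriminant disc(f) = -4a^3 - 27b^2 = -4·(-21)^3 - 27·(-29)^2 = 14337 is or is not a square in Q. Here disc(f) = 14337 is not a perfect square in Q, so the Galois group of f over Q is not contained in A_3 and must be all of S_3. The splitting field has degree |S_3| = 6 over Q, so [K : Q] = 6.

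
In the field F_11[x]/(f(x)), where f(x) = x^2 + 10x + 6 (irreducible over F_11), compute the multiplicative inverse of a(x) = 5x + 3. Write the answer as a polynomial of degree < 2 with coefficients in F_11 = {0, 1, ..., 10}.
a(x)^(-1) ≡ 8x + 7 (mod f(x))

Since f is irreducible over F_11, F_11[x]/(f) is a field and a(x) ≠ 0 has an inverse. Apply the extended Euclidean algorithm to f(x) and a(x) in F_11[x]: f(x) = (9x + 1)·a(x) + (3). The last nonzero remainder is the constant 3 = gcd(f, a) in F_11. Back-substituting through the division chain expresses 3 = s(x)·a(x) + t(x)·f(x) with s(x) ≡ 2x + 10 (mod f), so (2x + 10)·a(x) ≡ 3 (mod f). Multiplying by 3^(-1) ≡ 4 in F_11 gives a(x)^(-1) ≡ 4·(2x + 10) ≡ 8x + 7 (mod f). Check: (5x + 3)·(8x + 7) = 7x^2 + 4x + 10 ≡ 1 (mod x^2 + 10x + 6).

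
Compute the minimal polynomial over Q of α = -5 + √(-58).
m_α(x) = x^2 + 10x + 83

From α + 5 = √(-58), squaring gives (α + 5)^2 = -58, i.e. α^2 + 10α + 25 = -58, so α^2 + 10α + 83 = 0. The discriminant of x^2 + 10x + 83 is (10)^2 - 4·(83) = 100 - 332 = -232, and 4·(-58) is not a perfect square in Q since -58 is squarefree and ≠ 1. Hence x^2 + 10x + 83 is irreducible over Q and is the minimal polynomial of α.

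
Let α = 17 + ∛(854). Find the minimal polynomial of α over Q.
m_α(x) = x^3 - 51x^2 + 867x - 5767

Set β = α - 17 = ∛(854), so β^3 = 854. Then (α - 17)^3 - 854 = 0, i.e. α is a root of g(x) = (x - 17)^3 - 854 = x^3 - 51x^2 + 867x - 5767. Since g(x) = h(x - 17) where h(x) = x^3 - 854, and h is irreducible over Q (because 854 is not a perfect cube, so h has no rational root, and a monic cubic with no rational root is irreducible), g is also irreducible (irreducibility is preserved under the substitution x → x - 17). Hence m_α(x) = x^3 - 51x^2 + 867x - 5767.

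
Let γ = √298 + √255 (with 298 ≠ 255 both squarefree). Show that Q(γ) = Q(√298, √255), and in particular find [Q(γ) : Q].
[Q(γ) : Q] = 4 (equivalently, Q(γ) = Q(√298, √255))

Obviously Q(γ) ⊆ Q(√298, √255), and [Q(√298, √255):Q] = 4 (since 298, 255 are distinct squarefree integers > 1 with 75990 not a perfect square). To show equality we compute the minimal polynomial of γ. From γ = √298 + √255: γ^2 = 298 + 2√(75990) + 255 = 553 + 2√(75990), so γ^2 - 553 = 2√(75990); squaring, (γ^2 - 553)^2 = 4·75990, i.e. γ^4 - 1106γ^2 + 305809 - 303960 = 0, i.e. γ^4 - 1106γ^2 + 1849 = 0. So γ is a root of x^4 - 1106x^2 + 1849. This polynomial is irreducible over Q: it has no rational root (each ±√298 ± √255 is irrational), and any factorization into two quadratics over Q would force √(75990) ∈ Q (pairing opposite roots) or √298, √255 ∈ Q (other pairings), all impossible. Hence [Q(γ):Q] = 4 = [Q(√298, √255):Q], so Q(γ) = Q(√298, √255).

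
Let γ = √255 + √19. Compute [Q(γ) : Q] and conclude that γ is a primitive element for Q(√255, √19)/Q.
[Q(γ) : Q] = 4 (equivalently, Q(γ) = Q(√255, √19))

Obviously Q(γ) ⊆ Q(√255, √19), and [Q(√255, √19):Q] = 4 (since 255, 19 are distinct squarefree integers > 1 with 4845 not a perfect square). To show equality we compute the minimal polynomial of γ. From γ = √255 + √19: γ^2 = 255 + 2√(4845) + 19 = 274 + 2√(4845), so γ^2 - 274 = 2√(4845); squaring, (γ^2 - 274)^2 = 4·4845, i.e. γ^4 - 548γ^2 + 75076 - 19380 = 0, i.e. γ^4 - 548γ^2 + 55696 = 0. So γ is a root of x^4 - 548x^2 + 55696. This polynomial is irreducible over Q: it has no rational root (each ±√255 ± √19 is irrational), and any factorization into two quadratics over Q would force √(4845) ∈ Q (pairing opposite roots) or √255, √19 ∈ Q (other pairings), all impossible. Hence [Q(γ):Q] = 4 = [Q(√255, √19):Q], so Q(γ) = Q(√255, √19).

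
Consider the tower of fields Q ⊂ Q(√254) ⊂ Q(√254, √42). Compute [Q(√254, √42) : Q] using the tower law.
[Q(√254, √42) : Q] = 4

[Q(√254):Q] = 2 (min poly x^2 - 254, irreducible since 254 is squarefree > 1). For the top step, suppose √42 ∈ Q(√254), say √42 = c + d√254 with c, d ∈ Q. Squaring: 42 = c^2 + 254d^2 + 2cd√254. Since √254 ∉ Q this forces 2cd = 0. If d = 0 then √42 = c ∈ Q, contradicting 42 squarefree > 1. If c = 0 then 42 = 254d^2, so 254·42 = (254d)^2 is a perfect square in Q — but 254·42 = 10668 is not a perfect square (since 254 and 42 are distinct squarefree integers). Contradiction. Hence √42 ∉ Q(√254), so x^2 - 42 stays irreducible over Q(√254) and [Q(√254, √42) : Q(√254)] = 2. By the tower law, [Q(√254, √42) : Q] = 2 · 2 = 4.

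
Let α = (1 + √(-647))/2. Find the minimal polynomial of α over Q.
m_α(x) = x^2 - x + 162

From 2α - 1 = √(-647), squaring gives (2α - 1)^2 = -647, i.e. 4α^2 - 4α + 1 = -647, so α^2 - α + (1 + 647)/4 = 0. Since -647 ≡ 1 (mod 4), (1 + 647)/4 = 162 ∈ Z. The polynomial x^2 - x + 162 has discriminant 1 - 4·(162) = -647, which is not a perfect square in Q (d = -647 is squarefree and ≠ 1), so x^2 - x + 162 is irreducible over Q. It is the minimal polynomial of α.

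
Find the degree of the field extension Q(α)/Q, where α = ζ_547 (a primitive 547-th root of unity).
[Q(α):Q] = 546

The minimal polynomial of ζ_547 over Q is the 547-th cyclotomic polynomial Φ_547(x), which is irreducible over Q and has degree φ(547) = 546. Hence [Q(α):Q] = φ(547) = 546.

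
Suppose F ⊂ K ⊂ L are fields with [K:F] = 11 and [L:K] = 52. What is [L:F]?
[L:F] = 572

The tower law says that for any tower of field extensions F ⊂ K ⊂ L with finite degrees, [L:F] = [L:K] · [K:F]. Here this gives [L:F] = 52 · 11 = 572.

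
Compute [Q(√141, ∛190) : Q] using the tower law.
[Q(√141, ∛190) : Q] = 6

Let L = Q(√141, ∛190). Since Q(√141) ⊂ L and [Q(√141):Q] = 2, the tower law gives 2 | [L:Q]. Likewise Q(∛190) ⊂ L with [Q(∛190):Q] = 3 (because 190 is not a perfect cube), so 3 | [L:Q]. As gcd(2,3) = 1, [L:Q] is divisible by 6. Conversely L is generated over Q by √141 and ∛190, so [L:Q] ≤ 2·3 = 6. Therefore [Q(√141, ∛190) : Q] = 6.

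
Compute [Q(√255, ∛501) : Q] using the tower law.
[Q(√255, ∛501) : Q] = 6

Let L = Q(√255, ∛501). Since Q(√255) ⊂ L and [Q(√255):Q] = 2, the tower law gives 2 | [L:Q]. Likewise Q(∛501) ⊂ L with [Q(∛501):Q] = 3 (because 501 is not a perfect cube), so 3 | [L:Q]. As gcd(2,3) = 1, [L:Q] is divisible by 6. Conversely L is generated over Q by √255 and ∛501, so [L:Q] ≤ 2·3 = 6. Therefore [Q(√255, ∛501) : Q] = 6.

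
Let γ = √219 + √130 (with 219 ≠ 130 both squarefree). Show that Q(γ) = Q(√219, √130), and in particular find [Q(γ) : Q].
[Q(γ) : Q] = 4 (equivalently, Q(γ) = Q(√219, √130))

Obviously Q(γ) ⊆ Q(√219, √130), and [Q(√219, √130):Q] = 4 (since 219, 130 are distinct squarefree integers > 1 with 28470 not a perfect square). To show equality we compute the minimal polynomial of γ. From γ = √219 + √130: γ^2 = 219 + 2√(28470) + 130 = 349 + 2√(28470), so γ^2 - 349 = 2√(28470); squaring, (γ^2 - 349)^2 = 4·28470, i.e. γ^4 - 698γ^2 + 121801 - 113880 = 0, i.e. γ^4 - 698γ^2 + 7921 = 0. So γ is a root of x^4 - 698x^2 + 7921. This polynomial is irreducible over Q: it has no rational root (each ±√219 ± √130 is irrational), and any factorization into two quadratics over Q would force √(28470) ∈ Q (pairing opposite roots) or √219, √130 ∈ Q (other pairings), all impossible. Hence [Q(γ):Q] = 4 = [Q(√219, √130):Q], so Q(γ) = Q(√219, √130).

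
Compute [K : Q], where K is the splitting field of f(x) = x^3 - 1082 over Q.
[K : Q] = 6

The roots of x^3 - 1082 are ∛1082, ω∛1082, ω^2∛1082 where ω = e^(2πi/3) is a primitive cube root of unity, so K = Q(∛1082, ω). Now [Q(∛1082):Q] = 3 (since 1082 is not a perfect cube, x^3 - 1082 is irreducible) and [Q(ω):Q] = 2. Both 2 and 3 divide [K:Q], and [K:Q] ≤ 3·2 = 6, so [K:Q] = 6. (Equivalently: Q(∛1082) ⊂ R but ω ∉ R, so [K : Q(∛1082)] = 2.)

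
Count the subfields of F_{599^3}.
F_{599^3} has 2 subfields

The subfields of F_{p^n} are exactly the fields F_{p^d} for d | n (each is the fixed field of the unique index-d subgroup of Gal(F_{p^n}/F_p) ≅ Z/nZ). The divisors of n = 3 are {1, 3}, giving 2 subfields: F_{599^1}, F_{599^3}.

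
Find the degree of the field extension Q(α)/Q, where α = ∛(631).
[Q(α):Q] = 3

The minimal polynomial of α is x^3 - 631, irreducible over Q since 631 is not a perfect cube (so x^3 - 631 has no rational root). Hence [Q(α):Q] = deg(m_α) = 3.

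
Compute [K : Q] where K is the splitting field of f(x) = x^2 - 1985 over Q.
[K : Q] = 2

f(x) = x^2 - 1985 factors as (x - √1985)(x + √1985). The splitting field is K = Q(√1985). Since 1985 is squarefree and > 1, it is not a perfect square, so x^2 - 1985 is irreducible over Q and [Q(√1985) : Q] = 2. Hence [K : Q] = 2.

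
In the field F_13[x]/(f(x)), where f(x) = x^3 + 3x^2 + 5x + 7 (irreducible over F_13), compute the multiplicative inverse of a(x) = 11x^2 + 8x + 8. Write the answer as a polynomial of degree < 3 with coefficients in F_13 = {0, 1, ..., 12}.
a(x)^(-1) ≡ 11x^2 + 11x + 10 (mod f(x))

Since f is irreducible over F_13, F_13[x]/(f) is a field and a(x) ≠ 0 has an inverse. Apply the extended Euclidean algorithm to f(x) and a(x) in F_13[x]: f(x) = (6x + 3)·a(x) + (11x + 9);  a(x) = (x + 7)·(11x + 9) + (10). The last nonzero remainder is the constant 10 = gcd(f, a) in F_13. Back-substituting through the division chain expresses 10 = s(x)·a(x) + t(x)·f(x) with s(x) ≡ 6x^2 + 6x + 9 (mod f), so (6x^2 + 6x + 9)·a(x) ≡ 10 (mod f). Multiplying by 10^(-1) ≡ 4 in F_13 gives a(x)^(-1) ≡ 4·(6x^2 + 6x + 9) ≡ 11x^2 + 11x + 10 (mod f). Check: (11x^2 + 8x + 8)·(11x^2 + 11x + 10) = 4x^4 + x^3 + 12x + 2 ≡ 1 (mod x^3 + 3x^2 + 5x + 7).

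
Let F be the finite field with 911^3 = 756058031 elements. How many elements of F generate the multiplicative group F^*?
There are φ(756058030) = 239279616 primitive elements

F_q^* is cyclic of order q - 1 = 756058030. A cyclic group of order m has exactly φ(m) generators. Here m = 756058030 = 2 · 5 · 7 · 13 · 830833, so the number of primitive elements is φ(756058030) = 239279616.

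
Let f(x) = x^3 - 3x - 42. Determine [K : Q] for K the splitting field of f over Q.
[K : Q] = 6

By the rational root test, any rational root of the monic integer polynomial f(x) = x^3 - 3x - 42 must be an integer dividing the constant term -42, i.e. one of ±{1, 2, 3, 6, 7, 14, 21, 42}. Evaluating: f(1) = -44, f(-1) = -40, f(2) = -40, f(-2) = -44, f(3) = -24, f(-3) = -60, f(6) = 156, f(-6) = -240, f(7) = 280, f(-7) = -364, f(14) = 2660, f(-14) = -2744, f(21) = 9156, f(-21) = -9240, f(42) = 73920, f(-42) = -74004; none is 0, so f has no rational root and is therefore irreducible over Q (a cubic with no linear factor over a field is irreducible). For an irreducible cubic, the Galois group is A_3 or S_3 according as the discriminant disc(f) = -4a^3 - 27b^2 = -4·(-3)^3 - 27·(-42)^2 = -47520 is or is not a square in Q. Here disc(f) = -47520 is not a perfect square in Q, so the Galois group of f over Q is not contained in A_3 and must be all of S_3. The splitting field has degree |S_3| = 6 over Q, so [K : Q] = 6.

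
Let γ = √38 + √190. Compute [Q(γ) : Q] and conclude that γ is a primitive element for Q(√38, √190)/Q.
[Q(γ) : Q] = 4 (equivalently, Q(γ) = Q(√38, √190))

Obviously Q(γ) ⊆ Q(√38, √190), and [Q(√38, √190):Q] = 4 (since 38, 190 are distinct squarefree integers > 1 with 7220 not a perfect square). To show equality we compute the minimal polynomial of γ. From γ = √38 + √190: γ^2 = 38 + 2√(7220) + 190 = 228 + 2√(7220), so γ^2 - 228 = 2√(7220); squaring, (γ^2 - 228)^2 = 4·7220, i.e. γ^4 - 456γ^2 + 51984 - 28880 = 0, i.e. γ^4 - 456γ^2 + 23104 = 0. So γ is a root of x^4 - 456x^2 + 23104. This polynomial is irreducible over Q: it has no rational root (each ±√38 ± √190 is irrational), and any factorization into two quadratics over Q would force √(7220) ∈ Q (pairing opposite roots) or √38, √190 ∈ Q (other pairings), all impossible. Hence [Q(γ):Q] = 4 = [Q(√38, √190):Q], so Q(γ) = Q(√38, √190).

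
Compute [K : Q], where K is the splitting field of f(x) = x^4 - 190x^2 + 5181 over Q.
[K : Q] = 4

Solving the quadratic in x^2: x^2 = (190 ± √(190^2 - 4·5181))/2 = (190 ± √15376)/2 = (190 ± 124)/2, giving x^2 = 157 or x^2 = 33. So f(x) = (x^2 - 157)(x^2 - 33) and the roots of f are ±√157, ±√33. Hence the splitting field is K = Q(√157, √33). Since 157 and 33 are distinct squarefree integers > 1, their product 5181 is not a perfect square, so √33 ∉ Q(√157). By the tower law [K:Q] = [Q(√157,√33):Q(√157)] · [Q(√157):Q] = 2 · 2 = 4.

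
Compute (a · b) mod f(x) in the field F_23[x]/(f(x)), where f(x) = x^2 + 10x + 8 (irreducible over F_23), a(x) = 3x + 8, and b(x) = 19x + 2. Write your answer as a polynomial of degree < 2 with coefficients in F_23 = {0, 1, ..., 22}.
a · b ≡ 2x + 20 (mod f(x))

Multiply in F_23[x]: a(x)·b(x) = (3x + 8)·(19x + 2) = 11x^2 + 20x + 16. This has degree ≥ 2, so divide by f(x) over F_23: 11x^2 + 20x + 16 = (11)·(x^2 + 10x + 8) + (2x + 20). Hence a·b ≡ 2x + 20 (mod f). (F_23[x]/(f) is a field with 23^2 = 529 elements since f is irreducible of degree 2.)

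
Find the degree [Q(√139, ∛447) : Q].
[Q(√139, ∛447) : Q] = 6

Let L = Q(√139, ∛447). Since Q(√139) ⊂ L and [Q(√139):Q] = 2, the tower law gives 2 | [L:Q]. Likewise Q(∛447) ⊂ L with [Q(∛447):Q] = 3 (because 447 is not a perfect cube), so 3 | [L:Q]. As gcd(2,3) = 1, [L:Q] is divisible by 6. Conversely L is generated over Q by √139 and ∛447, so [L:Q] ≤ 2·3 = 6. Therefore [Q(√139, ∛447) : Q] = 6.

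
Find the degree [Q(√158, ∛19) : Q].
[Q(√158, ∛19) : Q] = 6

Let L = Q(√158, ∛19). Since Q(√158) ⊂ L and [Q(√158):Q] = 2, the tower law gives 2 | [L:Q]. Likewise Q(∛19) ⊂ L with [Q(∛19):Q] = 3 (because 19 is not a perfect cube), so 3 | [L:Q]. As gcd(2,3) = 1, [L:Q] is divisible by 6. Conversely L is generated over Q by √158 and ∛19, so [L:Q] ≤ 2·3 = 6. Therefore [Q(√158, ∛19) : Q] = 6.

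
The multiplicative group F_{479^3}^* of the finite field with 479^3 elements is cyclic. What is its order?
|F_{479^3}^*| = 109902238

F_{479^3} has 479^3 = 109902239 elements; its multiplicative group consists of all nonzero elements, so |F_{479^3}^*| = 109902239 - 1 = 109902238. (It is cyclic since any finite subgroup of the multiplicative group of a field is cyclic.)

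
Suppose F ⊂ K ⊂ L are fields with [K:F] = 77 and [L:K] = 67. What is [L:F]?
[L:F] = 5159

The tower law says that for any tower of field extensions F ⊂ K ⊂ L with finite degrees, [L:F] = [L:K] · [K:F]. Here this gives [L:F] = 67 · 77 = 5159.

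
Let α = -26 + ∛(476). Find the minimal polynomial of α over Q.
m_α(x) = x^3 + 78x^2 + 2028x + 17100

Set β = α + 26 = ∛(476), so β^3 = 476. Then (α + 26)^3 - 476 = 0, i.e. α is a root of g(x) = (x + 26)^3 - 476 = x^3 + 78x^2 + 2028x + 17100. Since g(x) = h(x + 26) where h(x) = x^3 - 476, and h is irreducible over Q (because 476 is not a perfect cube, so h has no rational root, and a monic cubic with no rational root is irreducible), g is also irreducible (irreducibility is preserved under the substitution x → x + 26). Hence m_α(x) = x^3 + 78x^2 + 2028x + 17100.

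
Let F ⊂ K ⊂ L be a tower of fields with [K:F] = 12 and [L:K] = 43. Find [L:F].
[L:F] = 516

The tower law says that for any tower of field extensions F ⊂ K ⊂ L with finite degrees, [L:F] = [L:K] · [K:F]. Here this gives [L:F] = 43 · 12 = 516.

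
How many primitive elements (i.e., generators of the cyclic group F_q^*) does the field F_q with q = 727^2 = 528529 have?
There are φ(528528) = 126720 primitive elements

F_q^* is cyclic of order q - 1 = 528528. A cyclic group of order m has exactly φ(m) generators. Here m = 528528 = 2^4 · 3 · 7 · 11^2 · 13, so the number of primitive elements is φ(528528) = 126720.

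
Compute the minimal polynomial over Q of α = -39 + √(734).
m_α(x) = x^2 + 78x + 787

From α + 39 = √(734), squaring gives (α + 39)^2 = 734, i.e. α^2 + 78α + 1521 = 734, so α^2 + 78α + 787 = 0. The discriminant of x^2 + 78x + 787 is (78)^2 - 4·(787) = 6084 - 3148 = 2936, and 4·(734) is not a perfect square in Q since 734 is squarefree and ≠ 1. Hence x^2 + 78x + 787 is irreducible over Q and is the minimal polynomial of α.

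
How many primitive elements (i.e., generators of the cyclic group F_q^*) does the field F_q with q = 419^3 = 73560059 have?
There are φ(73560058) = 29237760 primitive elements

F_q^* is cyclic of order q - 1 = 73560058. A cyclic group of order m has exactly φ(m) generators. Here m = 73560058 = 2 · 11 · 13 · 19 · 13537, so the number of primitive elements is φ(73560058) = 29237760.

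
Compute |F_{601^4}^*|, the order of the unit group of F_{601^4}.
|F_{601^4}^*| = 130466162400

F_{601^4} has 601^4 = 130466162401 elements; its multiplicative group consists of all nonzero elements, so |F_{601^4}^*| = 130466162401 - 1 = 130466162400. (It is cyclic since any finite subgroup of the multiplicative group of a field is cyclic.)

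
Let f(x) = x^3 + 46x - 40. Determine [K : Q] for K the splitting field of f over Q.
[K : Q] = 6

By the rational root test, any rational root of the monic integer polynomial f(x) = x^3 + 46x - 40 must be an integer dividing the constant term -40, i.e. one of ±{1, 2, 4, 5, 8, 10, 20, 40}. Evaluating: f(1) = 7, f(-1) = -87, f(2) = 60, f(-2) = -140, f(4) = 208, f(-4) = -288, f(5) = 315, f(-5) = -395, f(8) = 840, f(-8) = -920, f(10) = 1420, f(-10) = -1500, f(20) = 8880, f(-20) = -8960, f(40) = 65800, f(-40) = -65880; none is 0, so f has no rational root and is therefore irreducible over Q (a cubic with no linear factor over a field is irreducible). For an irreducible cubic, the Galois group is A_3 or S_3 according as the discriminant disc(f) = -4a^3 - 27b^2 = -4·(46)^3 - 27·(-40)^2 = -432544 is or is not a square in Q. Here disc(f) = -432544 is not a perfect square in Q, so the Galois group of f over Q is not contained in A_3 and must be all of S_3. The splitting field has degree |S_3| = 6 over Q, so [K : Q] = 6.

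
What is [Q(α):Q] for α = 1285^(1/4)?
[Q(α):Q] = 4

α is a root of x^4 - 1285. By Eisenstein's criterion at the prime p = 5 (which divides the constant term 1285 but p^2 = 25 does not, since 1285 is squarefree), x^4 - 1285 is irreducible over Q. Hence [Q(α):Q] = 4.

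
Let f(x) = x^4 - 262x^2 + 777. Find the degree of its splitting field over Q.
[K : Q] = 4

Solving the quadratic in x^2: x^2 = (262 ± √(262^2 - 4·777))/2 = (262 ± √65536)/2 = (262 ± 256)/2, giving x^2 = 3 or x^2 = 259. So f(x) = (x^2 - 3)(x^2 - 259) and the roots of f are ±√3, ±√259. Hence the splitting field is K = Q(√3, √259). Since 3 and 259 are distinct squarefree integers > 1, their product 777 is not a perfect square, so √259 ∉ Q(√3). By the tower law [K:Q] = [Q(√3,√259):Q(√3)] · [Q(√3):Q] = 2 · 2 = 4.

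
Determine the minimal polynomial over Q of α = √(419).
m_α(x) = x^2 - 419

α satisfies α^2 - 419 = 0, so x^2 - 419 annihilates α. Since d = 419 is squarefree and ≠ 1, it is not a perfect square in Q, so x^2 - 419 has no rational root and is therefore irreducible over Q (a degree-2 polynomial over a field is irreducible iff it has no root). Hence m_α(x) = x^2 - 419.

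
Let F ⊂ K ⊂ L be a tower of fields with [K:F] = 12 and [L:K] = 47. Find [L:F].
[L:F] = 564

The tower law says that for any tower of field extensions F ⊂ K ⊂ L with finite degrees, [L:F] = [L:K] · [K:F]. Here this gives [L:F] = 47 · 12 = 564.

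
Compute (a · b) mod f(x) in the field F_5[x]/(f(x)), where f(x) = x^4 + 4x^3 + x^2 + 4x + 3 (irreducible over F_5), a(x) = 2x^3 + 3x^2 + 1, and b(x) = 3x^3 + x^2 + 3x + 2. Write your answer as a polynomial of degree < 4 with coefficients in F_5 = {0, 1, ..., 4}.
a · b ≡ x^2 + 2x + 2 (mod f(x))

Multiply in F_5[x]: a(x)·b(x) = (2x^3 + 3x^2 + 1)·(3x^3 + x^2 + 3x + 2) = x^6 + x^5 + 4x^4 + x^3 + 2x^2 + 3x + 2. This has degree ≥ 4, so divide by f(x) over F_5: x^6 + x^5 + 4x^4 + x^3 + 2x^2 + 3x + 2 = (x^2 + 2x)·(x^4 + 4x^3 + x^2 + 4x + 3) + (x^2 + 2x + 2). Hence a·b ≡ x^2 + 2x + 2 (mod f). (F_5[x]/(f) is a field with 5^4 = 625 elements since f is irreducible of degree 4.)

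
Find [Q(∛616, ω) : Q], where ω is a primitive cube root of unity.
[Q(∛616, ω) : Q] = 6

[Q(∛616):Q] = 3 (min poly x^3 - 616, irreducible since 616 is not a perfect cube). [Q(ω):Q] = 2 (min poly x^2 + x + 1). Since Q(∛616) ⊂ R and ω ∉ R, we have ω ∉ Q(∛616), so x^2 + x + 1 remains irreducible over Q(∛616) and [Q(∛616, ω) : Q(∛616)] = 2. By the tower law, [Q(∛616, ω) : Q] = 3 · 2 = 6. (In fact Q(∛616, ω) is the splitting field of x^3 - 616 over Q.)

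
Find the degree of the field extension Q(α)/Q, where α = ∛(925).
[Q(α):Q] = 3

The minimal polynomial of α is x^3 - 925, irreducible over Q since 925 is not a perfect cube (so x^3 - 925 has no rational root). Hence [Q(α):Q] = deg(m_α) = 3.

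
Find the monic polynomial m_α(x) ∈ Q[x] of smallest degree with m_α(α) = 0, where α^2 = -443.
m_α(x) = x^2 + 443

α satisfies α^2 + 443 = 0, so x^2 + 443 annihilates α. Since d = -443 is squarefree and ≠ 1, it is not a perfect square in Q, so x^2 + 443 has no rational root and is therefore irreducible over Q (a degree-2 polynomial over a field is irreducible iff it has no root). Hence m_α(x) = x^2 + 443.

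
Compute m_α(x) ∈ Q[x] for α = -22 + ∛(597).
m_α(x) = x^3 + 66x^2 + 1452x + 10051

Set β = α + 22 = ∛(597), so β^3 = 597. Then (α + 22)^3 - 597 = 0, i.e. α is a root of g(x) = (x + 22)^3 - 597 = x^3 + 66x^2 + 1452x + 10051. Since g(x) = h(x + 22) where h(x) = x^3 - 597, and h is irreducible over Q (because 597 is not a perfect cube, so h has no rational root, and a monic cubic with no rational root is irreducible), g is also irreducible (irreducibility is preserved under the substitution x → x + 22). Hence m_α(x) = x^3 + 66x^2 + 1452x + 10051.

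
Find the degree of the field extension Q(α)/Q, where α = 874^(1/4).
[Q(α):Q] = 4

α is a root of x^4 - 874. By Eisenstein's criterion at the prime p = 2 (which divides the constant term 874 but p^2 = 4 does not, since 874 is squarefree), x^4 - 874 is irreducible over Q. Hence [Q(α):Q] = 4.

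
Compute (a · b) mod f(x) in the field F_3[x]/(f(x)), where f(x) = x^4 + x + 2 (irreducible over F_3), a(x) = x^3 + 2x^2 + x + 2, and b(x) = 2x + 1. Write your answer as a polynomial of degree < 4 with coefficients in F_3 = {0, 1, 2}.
a · b ≡ 2x^3 + x^2 + 1 (mod f(x))

Multiply in F_3[x]: a(x)·b(x) = (x^3 + 2x^2 + x + 2)·(2x + 1) = 2x^4 + 2x^3 + x^2 + 2x + 2. This has degree ≥ 4, so divide by f(x) over F_3: 2x^4 + 2x^3 + x^2 + 2x + 2 = (2)·(x^4 + x + 2) + (2x^3 + x^2 + 1). Hence a·b ≡ 2x^3 + x^2 + 1 (mod f). (F_3[x]/(f) is a field with 3^4 = 81 elements since f is irreducible of degree 4.)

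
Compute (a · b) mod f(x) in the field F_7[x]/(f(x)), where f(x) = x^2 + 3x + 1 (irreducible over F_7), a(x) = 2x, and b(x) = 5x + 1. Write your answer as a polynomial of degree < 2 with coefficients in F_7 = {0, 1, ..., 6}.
a · b ≡ 4 (mod f(x))

Multiply in F_7[x]: a(x)·b(x) = (2x)·(5x + 1) = 3x^2 + 2x. This has degree ≥ 2, so divide by f(x) over F_7: 3x^2 + 2x = (3)·(x^2 + 3x + 1) + (4). Hence a·b ≡ 4 (mod f). (F_7[x]/(f) is a field with 7^2 = 49 elements since f is irreducible of degree 2.)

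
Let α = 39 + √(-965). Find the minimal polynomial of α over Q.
m_α(x) = x^2 - 78x + 2486

From α - 39 = √(-965), squaring gives (α - 39)^2 = -965, i.e. α^2 - 78α + 1521 = -965, so α^2 - 78α + 2486 = 0. The discriminant of x^2 - 78x + 2486 is (-78)^2 - 4·(2486) = 6084 - 9944 = -3860, and 4·(-965) is not a perfect square in Q since -965 is squarefree and ≠ 1. Hence x^2 - 78x + 2486 is irreducible over Q and is the minimal polynomial of α.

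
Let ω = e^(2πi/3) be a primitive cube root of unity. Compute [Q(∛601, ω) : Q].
[Q(∛601, ω) : Q] = 6

[Q(∛601):Q] = 3 (min poly x^3 - 601, irreducible since 601 is not a perfect cube). [Q(ω):Q] = 2 (min poly x^2 + x + 1). Since Q(∛601) ⊂ R and ω ∉ R, we have ω ∉ Q(∛601), so x^2 + x + 1 remains irreducible over Q(∛601) and [Q(∛601, ω) : Q(∛601)] = 2. By the tower law, [Q(∛601, ω) : Q] = 3 · 2 = 6. (In fact Q(∛601, ω) is the splitting field of x^3 - 601 over Q.)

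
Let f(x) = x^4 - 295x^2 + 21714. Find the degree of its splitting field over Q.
[K : Q] = 4

Solving the quadratic in x^2: x^2 = (295 ± √(295^2 - 4·21714))/2 = (295 ± √169)/2 = (295 ± 13)/2, giving x^2 = 154 or x^2 = 141. So f(x) = (x^2 - 154)(x^2 - 141) and the roots of f are ±√154, ±√141. Hence the splitting field is K = Q(√154, √141). Since 154 and 141 are distinct squarefree integers > 1, their product 21714 is not a perfect square, so √141 ∉ Q(√154). By the tower law [K:Q] = [Q(√154,√141):Q(√154)] · [Q(√154):Q] = 2 · 2 = 4.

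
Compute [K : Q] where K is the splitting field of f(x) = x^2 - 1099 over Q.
[K : Q] = 2

f(x) = x^2 - 1099 factors as (x - √1099)(x + √1099). The splitting field is K = Q(√1099). Since 1099 is squarefree and > 1, it is not a perfect square, so x^2 - 1099 is irreducible over Q and [Q(√1099) : Q] = 2. Hence [K : Q] = 2.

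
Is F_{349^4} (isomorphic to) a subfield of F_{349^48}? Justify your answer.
Yes: F_{349^4} is a subfield of F_{349^48}

F_{p^m} embeds in F_{p^n} iff m | n (since F_{p^n} is the splitting field of x^(p^n) - x, and F_{p^m} ⊂ F_{p^n} forces p^n to be a power of p^m, i.e. m | n; conversely if m | n then every root of x^(p^m) - x is a root of x^(p^n) - x). Here 4 | 48 (since 48 = 12·4), so F_{349^4} is a subfield of F_{349^48}, and [F_{349^48} : F_{349^4}] = 48/4 = 12.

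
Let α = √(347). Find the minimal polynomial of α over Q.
m_α(x) = x^2 - 347

α satisfies α^2 - 347 = 0, so x^2 - 347 annihilates α. Since d = 347 is squarefree and ≠ 1, it is not a perfect square in Q, so x^2 - 347 has no rational root and is therefore irreducible over Q (a degree-2 polynomial over a field is irreducible iff it has no root). Hence m_α(x) = x^2 - 347.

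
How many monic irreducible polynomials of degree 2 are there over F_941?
There are 442270 monic irreducible polynomials of degree 2 over F_941

Each element of F_{941^2} that lies in no proper subfield is a root of exactly one monic irreducible of degree 2 over F_941, and each such polynomial has 2 distinct roots in F_{941^2}. By Möbius inversion the count is N_941(2) = (1/2) Σ_{d|2} μ(2/d) · 941^d = (1/2)(μ(2)·941^1 + μ(1)·941^2) = 884540/2 = 442270.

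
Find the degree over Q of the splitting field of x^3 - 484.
[K : Q] = 6

The roots of x^3 - 484 are ∛484, ω∛484, ω^2∛484 where ω = e^(2πi/3) is a primitive cube root of unity, so K = Q(∛484, ω). Now [Q(∛484):Q] = 3 (since 484 is not a perfect cube, x^3 - 484 is irreducible) and [Q(ω):Q] = 2. Both 2 and 3 divide [K:Q], and [K:Q] ≤ 3·2 = 6, so [K:Q] = 6. (Equivalently: Q(∛484) ⊂ R but ω ∉ R, so [K : Q(∛484)] = 2.)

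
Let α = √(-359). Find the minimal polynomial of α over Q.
m_α(x) = x^2 + 359

α satisfies α^2 + 359 = 0, so x^2 + 359 annihilates α. Since d = -359 is squarefree and ≠ 1, it is not a perfect square in Q, so x^2 + 359 has no rational root and is therefore irreducible over Q (a degree-2 polynomial over a field is irreducible iff it has no root). Hence m_α(x) = x^2 + 359.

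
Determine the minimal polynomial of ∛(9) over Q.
m_α(x) = x^3 - 9

α satisfies α^3 = 9, so x^3 - 9 annihilates α. By the rational root test, a rational root p/q (in lowest terms) of x^3 - 9 would satisfy p^3 = 9 q^3, forcing q = 1 and p^3 = 9; but 9 is not a perfect cube, contradiction. A monic cubic over Q with no rational root is irreducible (any nontrivial factorization would include a linear factor). Hence x^3 - 9 is the minimal polynomial of α, and in particular [Q(α):Q] = 3.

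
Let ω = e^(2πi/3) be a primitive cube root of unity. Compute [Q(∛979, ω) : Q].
[Q(∛979, ω) : Q] = 6

[Q(∛979):Q] = 3 (min poly x^3 - 979, irreducible since 979 is not a perfect cube). [Q(ω):Q] = 2 (min poly x^2 + x + 1). Since Q(∛979) ⊂ R and ω ∉ R, we have ω ∉ Q(∛979), so x^2 + x + 1 remains irreducible over Q(∛979) and [Q(∛979, ω) : Q(∛979)] = 2. By the tower law, [Q(∛979, ω) : Q] = 3 · 2 = 6. (In fact Q(∛979, ω) is the splitting field of x^3 - 979 over Q.)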